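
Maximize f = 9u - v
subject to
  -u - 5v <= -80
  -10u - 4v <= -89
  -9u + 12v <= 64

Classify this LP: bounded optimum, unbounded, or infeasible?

From the feasible point (640/57, 784/57), moving in the direction (5, -1) keeps every constraint satisfied while f increases without bound.

unbounded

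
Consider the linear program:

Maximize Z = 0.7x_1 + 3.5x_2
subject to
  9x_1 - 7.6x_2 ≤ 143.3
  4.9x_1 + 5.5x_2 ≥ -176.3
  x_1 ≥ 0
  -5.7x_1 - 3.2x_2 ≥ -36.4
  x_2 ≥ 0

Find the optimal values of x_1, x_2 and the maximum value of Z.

Feasible corners and Z = 0.7x_1 + 3.5x_2:
  (0, 91/8) → Z = 637/16
  (0, 0) → Z = 0
  (364/57, 0) → Z = 1274/285

At the optimal vertex, x_1 = 0 and -5.7x_1 - 3.2x_2 = -36.4.
Solving simultaneously gives x_1 = 0, x_2 = 91/8.

x_1 = 0, x_2 = 11.375, maximum Z = 39.8125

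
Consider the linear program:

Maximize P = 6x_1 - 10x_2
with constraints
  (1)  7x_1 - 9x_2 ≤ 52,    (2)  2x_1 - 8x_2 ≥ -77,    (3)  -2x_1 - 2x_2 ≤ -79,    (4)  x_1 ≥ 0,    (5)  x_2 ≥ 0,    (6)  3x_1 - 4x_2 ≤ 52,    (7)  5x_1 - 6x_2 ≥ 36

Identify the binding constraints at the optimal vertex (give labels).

Extreme points and P = 6x_1 - 10x_2:
  (1109/38, 643/38) → P = 112/19
  (815/32, 449/32) → P = 25/2
  (375/14, 457/28) → P = -5/2
  (273/11, 323/22) → P = 23/11

The maximum is at (815/32, 449/32). Substituting into each constraint, equality holds for (1) and (3); the remaining constraints have slack.

(1) and (3)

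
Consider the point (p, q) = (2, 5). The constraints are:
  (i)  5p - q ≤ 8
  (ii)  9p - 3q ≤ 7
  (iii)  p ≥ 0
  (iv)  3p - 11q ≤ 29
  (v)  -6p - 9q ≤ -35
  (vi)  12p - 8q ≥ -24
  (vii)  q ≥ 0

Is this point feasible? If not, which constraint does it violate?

feasible

(i): 5 ≤ 8 ✓
(ii): 3 ≤ 7 ✓
(iii): 2 ≥ 0 ✓
(iv): -49 ≤ 29 ✓
(v): -57 ≤ -35 ✓
(vi): -16 ≥ -24 ✓
(vii): 5 ≥ 0 ✓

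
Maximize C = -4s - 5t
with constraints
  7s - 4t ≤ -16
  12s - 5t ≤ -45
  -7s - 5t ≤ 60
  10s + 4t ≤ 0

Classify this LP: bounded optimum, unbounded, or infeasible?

Feasible corners and C = -4s - 5t:
  (-105/19, -81/19) → C = 825/19
  (-90/49, 225/49) → C = -765/49
The feasible region has finitely many vertices and no improving ray; the maximum is 825/19 at (-105/19, -81/19).

bounded optimum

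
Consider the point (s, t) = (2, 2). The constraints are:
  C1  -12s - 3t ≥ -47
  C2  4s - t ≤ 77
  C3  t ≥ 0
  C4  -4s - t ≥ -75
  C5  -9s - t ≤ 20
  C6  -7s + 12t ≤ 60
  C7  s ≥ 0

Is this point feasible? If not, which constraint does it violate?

C1: -30 ≥ -47 ✓
C2: 6 ≤ 77 ✓
C3: 2 ≥ 0 ✓
C4: -10 ≥ -75 ✓
C5: -20 ≤ 20 ✓
C6: 10 ≤ 60 ✓
C7: 2 ≥ 0 ✓

feasible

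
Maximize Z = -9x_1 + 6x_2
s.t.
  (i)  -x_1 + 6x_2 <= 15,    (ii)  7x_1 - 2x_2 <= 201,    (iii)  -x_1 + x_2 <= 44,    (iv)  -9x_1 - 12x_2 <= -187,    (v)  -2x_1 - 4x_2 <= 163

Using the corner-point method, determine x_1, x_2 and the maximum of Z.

Feasible corners and Z = -9x_1 + 6x_2:
  (309/10, 153/20) → Z = -1161/5
  (157/11, 161/33) → Z = -1091/11
  (1393/51, -250/51) → Z = -4679/17

The optimum lies where -x_1 + 6x_2 = 15 and -9x_1 - 12x_2 = -187.
Solving simultaneously gives x_1 = 157/11, x_2 = 161/33.

x_1 = 157/11, x_2 = 161/33, maximum Z = -1091/11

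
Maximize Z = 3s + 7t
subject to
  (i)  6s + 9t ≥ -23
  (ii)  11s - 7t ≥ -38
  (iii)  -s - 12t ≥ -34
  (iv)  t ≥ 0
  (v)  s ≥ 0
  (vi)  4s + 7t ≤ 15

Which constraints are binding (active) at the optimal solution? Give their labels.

(v) and (vi)

Vertices and Z = 3s + 7t:
  (0, 0) → Z = 0
  (15/4, 0) → Z = 45/4
  (0, 15/7) → Z = 15

The maximum is at (0, 15/7). Substituting into each constraint, equality holds for (v) and (vi); the remaining constraints have slack.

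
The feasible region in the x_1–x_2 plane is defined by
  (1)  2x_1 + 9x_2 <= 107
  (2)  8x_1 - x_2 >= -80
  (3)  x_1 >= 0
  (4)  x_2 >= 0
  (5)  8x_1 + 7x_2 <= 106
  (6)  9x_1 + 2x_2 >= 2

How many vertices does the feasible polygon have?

Pairwise boundary intersections that survive every other constraint:
  (0, 107/9)
  (205/58, 322/29)
  (0, 1)
  (53/4, 0)
  (2/9, 0)

5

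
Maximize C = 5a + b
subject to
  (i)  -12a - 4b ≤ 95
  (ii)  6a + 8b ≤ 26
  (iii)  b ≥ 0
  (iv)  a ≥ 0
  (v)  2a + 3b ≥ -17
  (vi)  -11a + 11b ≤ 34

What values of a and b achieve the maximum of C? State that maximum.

a = 13/3, b = 0, maximum C = 65/3

Feasible corners and C = 5a + b:
  (13/3, 0) → C = 65/3
  (1/11, 35/11) → C = 40/11
  (0, 0) → C = 0
  (0, 34/11) → C = 34/11

The binding constraints are 6a + 8b = 26 and b = 0.
Solving simultaneously gives a = 13/3, b = 0.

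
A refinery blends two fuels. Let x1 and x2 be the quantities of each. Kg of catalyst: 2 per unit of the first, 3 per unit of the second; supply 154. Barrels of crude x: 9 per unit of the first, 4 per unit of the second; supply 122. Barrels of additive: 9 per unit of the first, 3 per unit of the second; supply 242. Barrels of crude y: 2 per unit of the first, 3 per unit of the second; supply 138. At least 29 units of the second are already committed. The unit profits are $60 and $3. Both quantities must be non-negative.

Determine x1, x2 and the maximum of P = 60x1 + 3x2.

x1 = 2/3, x2 = 29, maximum P = 127

Feasible corners and P = 60x1 + 3x2:
  (0, 61/2) → P = 183/2
  (0, 29) → P = 87
  (2/3, 29) → P = 127

The optimum lies where 9x1 + 4x2 = 122 and x2 = 29.
Solving simultaneously gives x1 = 2/3, x2 = 29.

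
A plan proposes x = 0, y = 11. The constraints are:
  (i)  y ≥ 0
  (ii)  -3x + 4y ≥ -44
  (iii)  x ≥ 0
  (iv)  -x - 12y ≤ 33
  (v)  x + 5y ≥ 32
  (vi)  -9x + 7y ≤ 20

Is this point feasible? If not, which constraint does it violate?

Constraint (vi): -9x + 7y = 77, which is not ≤ 20. All other constraints are satisfied.

not feasible — violates (vi)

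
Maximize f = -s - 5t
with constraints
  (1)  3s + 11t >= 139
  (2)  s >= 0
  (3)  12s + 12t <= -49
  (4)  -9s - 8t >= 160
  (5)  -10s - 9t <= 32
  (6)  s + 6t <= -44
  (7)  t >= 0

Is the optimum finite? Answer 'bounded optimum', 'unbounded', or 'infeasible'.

The boundaries s + 6t = -44 and t = 0 meet at (-44, 0), but that point violates 3s + 11t ≥ 139. Every candidate vertex is excluded by some other constraint, so the feasible region is empty.

infeasible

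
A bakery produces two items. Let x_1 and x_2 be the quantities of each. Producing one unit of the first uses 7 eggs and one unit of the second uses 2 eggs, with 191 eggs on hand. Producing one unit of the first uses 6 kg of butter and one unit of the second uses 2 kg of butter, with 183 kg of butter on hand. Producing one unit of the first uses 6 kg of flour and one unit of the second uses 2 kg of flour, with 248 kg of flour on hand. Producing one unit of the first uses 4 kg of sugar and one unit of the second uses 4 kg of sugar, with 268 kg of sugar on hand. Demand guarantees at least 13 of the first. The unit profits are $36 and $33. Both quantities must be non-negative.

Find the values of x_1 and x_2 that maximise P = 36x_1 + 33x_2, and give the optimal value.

Corner points and P = 36x_1 + 33x_2:
  (191/7, 0) → P = 6876/7
  (13, 0) → P = 468
  (13, 50) → P = 2118

At the optimal vertex, 7x_1 + 2x_2 = 191 and x_1 = 13.
Solving simultaneously gives x_1 = 13, x_2 = 50.

x_1 = 13, x_2 = 50, maximum P = 2118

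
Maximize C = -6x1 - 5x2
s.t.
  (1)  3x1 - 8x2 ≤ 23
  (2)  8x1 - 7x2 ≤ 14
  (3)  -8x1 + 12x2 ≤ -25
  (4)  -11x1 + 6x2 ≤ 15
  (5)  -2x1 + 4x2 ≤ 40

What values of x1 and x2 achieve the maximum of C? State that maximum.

x1 = -19/7, x2 = -109/28, maximum C = 143/4

Corner points and C = -6x1 - 5x2:
  (-49/43, -142/43) → C = 1004/43
  (-19/7, -109/28) → C = 143/4
  (-7/40, -11/5) → C = 241/20

At the optimal vertex, 3x1 - 8x2 = 23 and -8x1 + 12x2 = -25.
Solving simultaneously gives x1 = -19/7, x2 = -109/28.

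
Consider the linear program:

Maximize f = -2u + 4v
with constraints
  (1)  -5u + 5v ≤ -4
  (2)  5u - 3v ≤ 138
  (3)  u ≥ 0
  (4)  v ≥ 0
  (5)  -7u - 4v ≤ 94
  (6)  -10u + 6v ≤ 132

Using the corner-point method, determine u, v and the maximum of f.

u = 339/5, v = 67, maximum f = 662/5

Extreme points and f = -2u + 4v:
  (339/5, 67) → f = 662/5
  (4/5, 0) → f = -8/5
  (138/5, 0) → f = -276/5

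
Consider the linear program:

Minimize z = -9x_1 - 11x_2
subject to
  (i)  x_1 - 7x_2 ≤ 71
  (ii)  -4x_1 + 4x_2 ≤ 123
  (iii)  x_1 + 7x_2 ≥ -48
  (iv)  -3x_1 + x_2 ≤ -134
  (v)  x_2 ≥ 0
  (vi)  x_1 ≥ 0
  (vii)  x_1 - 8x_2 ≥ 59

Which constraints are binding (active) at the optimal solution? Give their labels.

Corner points and z = -9x_1 - 11x_2:
  (71, 0) → z = -639
  (155, 12) → z = -1527
  (59, 0) → z = -531

The minimum is at (155, 12). Substituting into each constraint, equality holds for (i) and (vii); the remaining constraints have slack.

(i) and (vii)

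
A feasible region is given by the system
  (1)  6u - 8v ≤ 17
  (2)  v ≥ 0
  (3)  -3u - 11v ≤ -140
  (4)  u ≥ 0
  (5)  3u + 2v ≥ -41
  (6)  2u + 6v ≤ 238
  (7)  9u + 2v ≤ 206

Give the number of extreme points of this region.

Pairwise boundary intersections that survive every other constraint:
  (1307/90, 263/30)
  (841/42, 361/28)
  (0, 140/11)
  (0, 119/3)
  (76/5, 173/5)

5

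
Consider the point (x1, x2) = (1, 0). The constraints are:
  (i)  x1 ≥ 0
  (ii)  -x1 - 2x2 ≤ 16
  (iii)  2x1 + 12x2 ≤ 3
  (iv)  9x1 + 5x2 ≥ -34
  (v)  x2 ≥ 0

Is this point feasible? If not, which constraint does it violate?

(i): 1 ≥ 0 ✓
(ii): -1 ≤ 16 ✓
(iii): 2 ≤ 3 ✓
(iv): 9 ≥ -34 ✓
(v): 0 ≥ 0 ✓

feasible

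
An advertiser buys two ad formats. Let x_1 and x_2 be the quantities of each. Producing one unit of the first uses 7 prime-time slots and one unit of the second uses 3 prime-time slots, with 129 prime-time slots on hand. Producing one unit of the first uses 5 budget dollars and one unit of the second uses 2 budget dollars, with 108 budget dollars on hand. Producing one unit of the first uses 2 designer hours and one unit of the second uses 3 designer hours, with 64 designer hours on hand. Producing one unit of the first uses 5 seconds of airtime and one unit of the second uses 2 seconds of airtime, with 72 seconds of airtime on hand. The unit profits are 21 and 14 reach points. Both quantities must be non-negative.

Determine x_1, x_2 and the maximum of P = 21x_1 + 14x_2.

x_1 = 8, x_2 = 16, maximum P = 392

Corner points and P = 21x_1 + 14x_2:
  (0, 0) → P = 0
  (0, 64/3) → P = 896/3
  (72/5, 0) → P = 1512/5
  (8, 16) → P = 392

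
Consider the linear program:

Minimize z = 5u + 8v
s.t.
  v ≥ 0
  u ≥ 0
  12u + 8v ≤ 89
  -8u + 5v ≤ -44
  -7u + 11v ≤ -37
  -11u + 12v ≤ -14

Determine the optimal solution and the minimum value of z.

Corner points and z = 5u + 8v:
  (89/12, 0) → z = 445/12
  (11/2, 0) → z = 55/2
  (1275/188, 179/188) → z = 7807/188
  (299/53, 12/53) → z = 1591/53

At the optimal vertex, v = 0 and -8u + 5v = -44.
Solving simultaneously gives u = 11/2, v = 0.

u = 11/2, v = 0, minimum z = 55/2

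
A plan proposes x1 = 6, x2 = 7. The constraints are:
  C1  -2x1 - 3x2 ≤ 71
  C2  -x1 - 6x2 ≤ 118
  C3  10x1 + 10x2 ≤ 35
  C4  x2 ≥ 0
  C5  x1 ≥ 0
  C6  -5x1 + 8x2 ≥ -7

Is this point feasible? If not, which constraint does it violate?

Constraint C3: 10x1 + 10x2 = 130, which is not ≤ 35. All other constraints are satisfied.

not feasible — violates C3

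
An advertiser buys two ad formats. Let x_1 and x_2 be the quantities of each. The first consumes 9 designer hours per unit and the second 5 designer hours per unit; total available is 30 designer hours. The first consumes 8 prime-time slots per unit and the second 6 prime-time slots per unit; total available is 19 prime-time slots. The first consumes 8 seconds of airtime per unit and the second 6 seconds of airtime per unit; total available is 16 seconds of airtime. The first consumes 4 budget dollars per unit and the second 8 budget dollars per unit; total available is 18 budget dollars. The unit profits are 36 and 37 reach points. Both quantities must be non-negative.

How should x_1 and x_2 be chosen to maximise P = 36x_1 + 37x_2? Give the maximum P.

x_1 = 1/2, x_2 = 2, maximum P = 92

Extreme points and P = 36x_1 + 37x_2:
  (0, 0) → P = 0
  (0, 9/4) → P = 333/4
  (2, 0) → P = 72
  (1/2, 2) → P = 92

The binding constraints are 8x_1 + 6x_2 = 16 and 4x_1 + 8x_2 = 18.
Solving simultaneously gives x_1 = 1/2, x_2 = 2.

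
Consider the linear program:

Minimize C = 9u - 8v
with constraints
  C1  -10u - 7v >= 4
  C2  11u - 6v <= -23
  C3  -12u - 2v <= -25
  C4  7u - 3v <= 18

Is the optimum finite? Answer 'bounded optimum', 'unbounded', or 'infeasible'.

infeasible

The boundaries -10u - 7v = 4 and 11u - 6v = -23 meet at (-185/137, 186/137), but that point violates -12u - 2v ≤ -25. Every candidate vertex is excluded by some other constraint, so the feasible region is empty.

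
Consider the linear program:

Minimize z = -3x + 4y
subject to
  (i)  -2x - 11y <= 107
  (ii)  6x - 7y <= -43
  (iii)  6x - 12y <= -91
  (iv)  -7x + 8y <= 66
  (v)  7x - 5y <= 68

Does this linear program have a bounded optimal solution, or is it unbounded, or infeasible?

bounded optimum

Extreme points and z = -3x + 4y:
  (121/30, 48/5) → z = 263/10
  (691/19, 709/19) → z = 763/19
  (-16/9, 241/36) → z = 289/9
  (874/21, 134/3) → z = 1130/21
The feasible region has finitely many vertices and no improving ray; the minimum is 263/10 at (121/30, 48/5).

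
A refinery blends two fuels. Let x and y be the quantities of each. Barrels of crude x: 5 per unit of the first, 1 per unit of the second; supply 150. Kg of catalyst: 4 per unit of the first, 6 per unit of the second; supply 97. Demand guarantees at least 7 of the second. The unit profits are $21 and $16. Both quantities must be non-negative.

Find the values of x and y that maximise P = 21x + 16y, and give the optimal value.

x = 55/4, y = 7, maximum P = 1603/4

Vertices and P = 21x + 16y:
  (0, 97/6) → P = 776/3
  (0, 7) → P = 112
  (55/4, 7) → P = 1603/4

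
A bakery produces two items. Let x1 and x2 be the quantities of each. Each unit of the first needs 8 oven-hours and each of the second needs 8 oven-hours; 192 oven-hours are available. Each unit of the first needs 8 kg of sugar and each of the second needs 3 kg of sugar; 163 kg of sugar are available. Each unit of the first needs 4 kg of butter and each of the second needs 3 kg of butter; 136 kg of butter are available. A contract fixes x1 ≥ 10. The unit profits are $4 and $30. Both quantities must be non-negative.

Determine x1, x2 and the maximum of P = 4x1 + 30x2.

Vertices and P = 4x1 + 30x2:
  (163/8, 0) → P = 163/2
  (10, 0) → P = 40
  (91/5, 29/5) → P = 1234/5
  (10, 14) → P = 460

x1 = 10, x2 = 14, maximum P = 460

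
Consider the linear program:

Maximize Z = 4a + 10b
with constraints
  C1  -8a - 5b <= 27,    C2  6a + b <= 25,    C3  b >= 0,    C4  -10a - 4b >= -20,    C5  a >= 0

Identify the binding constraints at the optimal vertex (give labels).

Extreme points and Z = 4a + 10b:
  (2, 0) → Z = 8
  (0, 0) → Z = 0
  (0, 5) → Z = 50

The maximum is at (0, 5). Substituting into each constraint, equality holds for C4 and C5; the remaining constraints have slack.

C4 and C5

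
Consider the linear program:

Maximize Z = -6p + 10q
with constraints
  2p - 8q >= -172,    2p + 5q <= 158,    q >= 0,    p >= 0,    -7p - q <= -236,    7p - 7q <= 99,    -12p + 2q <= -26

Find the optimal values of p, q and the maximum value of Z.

Extreme points and Z = -6p + 10q:
  (1022/33, 634/33) → Z = 208/33
  (1601/49, 908/49) → Z = -526/49
  (1751/56, 137/8) → Z = -229/14

At the optimal vertex, 2p + 5q = 158 and -7p - q = -236.
Solving simultaneously gives p = 1022/33, q = 634/33.

p = 1022/33, q = 634/33, maximum Z = 208/33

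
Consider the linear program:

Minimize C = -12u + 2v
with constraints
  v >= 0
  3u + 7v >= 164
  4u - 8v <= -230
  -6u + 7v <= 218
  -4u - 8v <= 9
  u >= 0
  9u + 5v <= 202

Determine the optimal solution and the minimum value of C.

u = 233/46, v = 1439/46, minimum C = 41/23

Extreme points and C = -12u + 2v:
  (0, 115/4) → C = 115/2
  (233/46, 1439/46) → C = 41/23
  (0, 218/7) → C = 436/7
  (108/31, 1058/31) → C = 820/31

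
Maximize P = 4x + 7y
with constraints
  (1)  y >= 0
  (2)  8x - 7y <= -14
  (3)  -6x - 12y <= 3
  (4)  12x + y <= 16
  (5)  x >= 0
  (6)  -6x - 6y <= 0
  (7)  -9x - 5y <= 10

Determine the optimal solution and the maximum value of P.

Feasible corners and P = 4x + 7y:
  (49/46, 74/23) → P = 616/23
  (0, 2) → P = 14
  (0, 16) → P = 112

x = 0, y = 16, maximum P = 112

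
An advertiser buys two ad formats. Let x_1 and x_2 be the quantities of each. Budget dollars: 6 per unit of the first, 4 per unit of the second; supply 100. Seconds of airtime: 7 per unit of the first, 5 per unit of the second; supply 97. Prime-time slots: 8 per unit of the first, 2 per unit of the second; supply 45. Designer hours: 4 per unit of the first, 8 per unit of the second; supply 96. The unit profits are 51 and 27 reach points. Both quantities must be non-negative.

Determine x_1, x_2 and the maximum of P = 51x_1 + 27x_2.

x_1 = 3, x_2 = 21/2, maximum P = 873/2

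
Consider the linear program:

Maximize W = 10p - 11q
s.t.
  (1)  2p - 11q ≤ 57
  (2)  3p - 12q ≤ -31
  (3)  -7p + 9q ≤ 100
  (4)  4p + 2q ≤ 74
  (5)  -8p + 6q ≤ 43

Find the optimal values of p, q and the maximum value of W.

p = 413/27, q = 173/27, maximum W = 2227/27

Corner points and W = 10p - 11q:
  (413/27, 173/27) → W = 2227/27
  (-55/13, 119/78) → W = -4609/78
  (233/25, 459/25) → W = -2719/25
  (71/10, 499/30) → W = -3359/30

At the optimal vertex, 3p - 12q = -31 and 4p + 2q = 74.
Solving simultaneously gives p = 413/27, q = 173/27.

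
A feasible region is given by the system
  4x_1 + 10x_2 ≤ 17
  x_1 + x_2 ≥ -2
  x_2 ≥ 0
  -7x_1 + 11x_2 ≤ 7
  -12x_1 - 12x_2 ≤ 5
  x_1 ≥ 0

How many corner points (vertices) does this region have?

Of the 14 pairwise boundary intersections, those satisfying every inequality are:
  (17/4, 0)
  (39/38, 49/38)
  (0, 0)
  (0, 7/11)

4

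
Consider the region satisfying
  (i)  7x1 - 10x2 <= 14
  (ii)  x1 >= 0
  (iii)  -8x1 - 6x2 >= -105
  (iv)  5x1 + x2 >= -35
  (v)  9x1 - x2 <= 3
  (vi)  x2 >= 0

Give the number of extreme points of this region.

4

Pairwise boundary intersections that survive every other constraint:
  (0, 35/2)
  (0, 0)
  (123/62, 921/62)
  (1/3, 0)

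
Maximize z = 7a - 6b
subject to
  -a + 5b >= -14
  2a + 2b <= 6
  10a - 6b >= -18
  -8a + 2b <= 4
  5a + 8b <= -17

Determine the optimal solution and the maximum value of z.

a = 9/11, b = -29/11, maximum z = 237/11

Corner points and z = 7a - 6b:
  (-24/19, -58/19) → z = 180/19
  (9/11, -29/11) → z = 237/11
  (-33/37, -58/37) → z = 117/37

The binding constraints are -a + 5b = -14 and 5a + 8b = -17.
Solving simultaneously gives a = 9/11, b = -29/11.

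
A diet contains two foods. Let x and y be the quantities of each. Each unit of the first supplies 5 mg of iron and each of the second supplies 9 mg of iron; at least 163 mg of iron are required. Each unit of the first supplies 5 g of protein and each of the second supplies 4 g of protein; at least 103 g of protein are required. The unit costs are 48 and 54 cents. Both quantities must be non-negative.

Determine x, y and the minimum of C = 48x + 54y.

Corner points and C = 48x + 54y:
  (0, 103/4) → C = 2781/2
  (163/5, 0) → C = 7824/5
  (11, 12) → C = 1176
The feasible region is unbounded (it extends along (0, 1), (1, 0)), but C strictly increases along every unbounded feasible direction, so there is no improving ray and the minimum is attained at a vertex.

The optimum lies where 5x + 9y = 163 and 5x + 4y = 103.
Solving simultaneously gives x = 11, y = 12.

x = 11, y = 12, minimum C = 1176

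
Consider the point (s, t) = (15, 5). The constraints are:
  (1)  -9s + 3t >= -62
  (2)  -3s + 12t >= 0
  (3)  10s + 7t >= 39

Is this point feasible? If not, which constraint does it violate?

Constraint (1): -9s + 3t = -120, which is not ≥ -62. All other constraints are satisfied.

not feasible — violates (1)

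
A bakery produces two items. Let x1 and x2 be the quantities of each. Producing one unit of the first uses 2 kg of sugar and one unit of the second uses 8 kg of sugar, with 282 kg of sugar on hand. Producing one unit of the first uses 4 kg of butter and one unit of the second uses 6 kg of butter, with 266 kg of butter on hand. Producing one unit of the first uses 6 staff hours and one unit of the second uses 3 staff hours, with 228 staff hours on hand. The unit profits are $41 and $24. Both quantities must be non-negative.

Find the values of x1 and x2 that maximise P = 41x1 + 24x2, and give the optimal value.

Corner points and P = 41x1 + 24x2:
  (0, 0) → P = 0
  (0, 141/4) → P = 846
  (38, 0) → P = 1558
  (109/5, 149/5) → P = 1609
  (95/4, 57/2) → P = 6631/4

At the optimal vertex, 4x1 + 6x2 = 266 and 6x1 + 3x2 = 228.
Solving simultaneously gives x1 = 95/4, x2 = 57/2.

x1 = 95/4, x2 = 57/2, maximum P = 6631/4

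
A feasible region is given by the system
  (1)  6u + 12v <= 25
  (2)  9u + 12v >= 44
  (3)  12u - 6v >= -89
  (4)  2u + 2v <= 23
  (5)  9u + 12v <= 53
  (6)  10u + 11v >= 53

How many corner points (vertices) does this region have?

5

The feasible vertices (each the meet of two boundaries and inside every other half-plane) are:
  (28/3, -31/12)
  (361/54, -34/27)
  (94/3, -119/6)
  (152/21, -37/21)
  (85/3, -101/6)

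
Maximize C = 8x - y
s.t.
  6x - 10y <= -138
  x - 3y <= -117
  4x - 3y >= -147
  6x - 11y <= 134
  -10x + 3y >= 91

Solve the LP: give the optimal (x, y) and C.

x = 28/3, y = 553/9, maximum C = 119/9

Feasible corners and C = 8x - y:
  (-10, 107/3) → C = -347/3
  (26/9, 1079/27) → C = -455/27
  (28/3, 553/9) → C = 119/9

At the optimal vertex, 4x - 3y = -147 and -10x + 3y = 91.
Solving simultaneously gives x = 28/3, y = 553/9.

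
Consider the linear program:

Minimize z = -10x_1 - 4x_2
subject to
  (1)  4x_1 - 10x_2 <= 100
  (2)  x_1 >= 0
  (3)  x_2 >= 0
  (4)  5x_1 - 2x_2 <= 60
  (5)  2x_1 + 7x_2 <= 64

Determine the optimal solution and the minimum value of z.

Feasible corners and z = -10x_1 - 4x_2:
  (0, 0) → z = 0
  (0, 64/7) → z = -256/7
  (12, 0) → z = -120
  (548/39, 200/39) → z = -6280/39

The optimum lies where 5x_1 - 2x_2 = 60 and 2x_1 + 7x_2 = 64.
Solving simultaneously gives x_1 = 548/39, x_2 = 200/39.

x_1 = 548/39, x_2 = 200/39, minimum z = -6280/39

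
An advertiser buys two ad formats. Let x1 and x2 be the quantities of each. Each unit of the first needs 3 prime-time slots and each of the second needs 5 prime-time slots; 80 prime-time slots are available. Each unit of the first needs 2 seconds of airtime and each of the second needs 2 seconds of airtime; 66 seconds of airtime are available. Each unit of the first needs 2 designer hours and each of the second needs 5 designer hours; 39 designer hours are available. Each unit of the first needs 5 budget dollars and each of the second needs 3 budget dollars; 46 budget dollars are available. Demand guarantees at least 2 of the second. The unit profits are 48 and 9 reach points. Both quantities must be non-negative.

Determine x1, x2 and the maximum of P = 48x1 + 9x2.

x1 = 8, x2 = 2, maximum P = 402

Feasible corners and P = 48x1 + 9x2:
  (0, 39/5) → P = 351/5
  (0, 2) → P = 18
  (113/19, 103/19) → P = 6351/19
  (8, 2) → P = 402

At the optimal vertex, 5x1 + 3x2 = 46 and x2 = 2.
Solving simultaneously gives x1 = 8, x2 = 2.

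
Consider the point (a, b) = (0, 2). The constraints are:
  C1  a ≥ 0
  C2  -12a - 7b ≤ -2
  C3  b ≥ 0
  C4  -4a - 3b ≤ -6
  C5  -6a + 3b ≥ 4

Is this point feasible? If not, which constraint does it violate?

feasible

C1: 0 ≥ 0 ✓
C2: -14 ≤ -2 ✓
C3: 2 ≥ 0 ✓
C4: -6 ≤ -6 ✓
C5: 6 ≥ 4 ✓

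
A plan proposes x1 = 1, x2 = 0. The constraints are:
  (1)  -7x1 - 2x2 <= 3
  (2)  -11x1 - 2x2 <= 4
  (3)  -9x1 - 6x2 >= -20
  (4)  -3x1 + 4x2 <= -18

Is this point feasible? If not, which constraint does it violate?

Constraint (4): -3x1 + 4x2 = -3, which is not ≤ -18. All other constraints are satisfied.

not feasible — violates (4)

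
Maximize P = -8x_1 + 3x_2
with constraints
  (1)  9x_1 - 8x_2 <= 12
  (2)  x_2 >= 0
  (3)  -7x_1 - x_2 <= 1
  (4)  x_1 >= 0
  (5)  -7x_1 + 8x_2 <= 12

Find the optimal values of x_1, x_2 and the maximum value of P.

x_1 = 0, x_2 = 3/2, maximum P = 9/2

Extreme points and P = -8x_1 + 3x_2:
  (4/3, 0) → P = -32/3
  (12, 12) → P = -60
  (0, 0) → P = 0
  (0, 3/2) → P = 9/2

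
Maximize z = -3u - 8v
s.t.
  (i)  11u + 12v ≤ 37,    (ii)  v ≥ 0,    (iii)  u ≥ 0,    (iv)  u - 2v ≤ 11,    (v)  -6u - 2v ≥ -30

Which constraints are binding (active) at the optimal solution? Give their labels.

(ii) and (iii)

Vertices and z = -3u - 8v:
  (37/11, 0) → z = -111/11
  (0, 37/12) → z = -74/3
  (0, 0) → z = 0

The maximum is at (0, 0). Substituting into each constraint, equality holds for (ii) and (iii); the remaining constraints have slack.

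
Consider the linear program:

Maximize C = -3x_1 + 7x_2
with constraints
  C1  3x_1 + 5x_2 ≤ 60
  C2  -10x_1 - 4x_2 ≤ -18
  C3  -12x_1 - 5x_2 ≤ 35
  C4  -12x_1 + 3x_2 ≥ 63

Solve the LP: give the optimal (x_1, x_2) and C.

Corner points and C = -3x_1 + 7x_2:
  (-75/19, 273/19) → C = 2136/19
  (-45/23, 303/23) → C = 2256/23
  (-33/13, 141/13) → C = 1086/13

x_1 = -75/19, x_2 = 273/19, maximum C = 2136/19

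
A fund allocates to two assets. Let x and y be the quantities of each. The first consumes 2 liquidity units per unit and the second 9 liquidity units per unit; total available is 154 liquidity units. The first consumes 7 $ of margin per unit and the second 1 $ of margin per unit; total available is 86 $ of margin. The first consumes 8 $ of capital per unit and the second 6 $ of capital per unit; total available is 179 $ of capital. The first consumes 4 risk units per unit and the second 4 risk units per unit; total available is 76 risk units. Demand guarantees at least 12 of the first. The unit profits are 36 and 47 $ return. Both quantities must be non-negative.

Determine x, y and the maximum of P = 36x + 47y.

Corner points and P = 36x + 47y:
  (86/7, 0) → P = 3096/7
  (12, 0) → P = 432
  (12, 2) → P = 526

At the optimal vertex, 7x + y = 86 and x = 12.
Solving simultaneously gives x = 12, y = 2.

x = 12, y = 2, maximum P = 526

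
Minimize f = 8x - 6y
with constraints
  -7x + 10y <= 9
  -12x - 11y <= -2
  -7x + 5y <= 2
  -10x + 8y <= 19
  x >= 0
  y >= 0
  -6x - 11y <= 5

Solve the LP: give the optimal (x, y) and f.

Vertices and f = 8x - 6y:
  (5/7, 7/5) → f = -94/35
  (0, 2/11) → f = -12/11
  (1/6, 0) → f = 4/3
  (0, 2/5) → f = -12/5
The feasible region is unbounded (it extends along (10, 7), (1, 0)), but f strictly increases along every unbounded feasible direction, so there is no improving ray and the minimum is attained at a vertex.

The optimum lies where -7x + 10y = 9 and -7x + 5y = 2.
Solving simultaneously gives x = 5/7, y = 7/5.

x = 5/7, y = 7/5, minimum f = -94/35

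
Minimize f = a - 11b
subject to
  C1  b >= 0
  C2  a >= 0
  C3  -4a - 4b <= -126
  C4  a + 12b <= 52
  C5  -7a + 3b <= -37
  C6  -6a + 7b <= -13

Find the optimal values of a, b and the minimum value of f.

a = 326/11, b = 41/22, minimum f = 201/22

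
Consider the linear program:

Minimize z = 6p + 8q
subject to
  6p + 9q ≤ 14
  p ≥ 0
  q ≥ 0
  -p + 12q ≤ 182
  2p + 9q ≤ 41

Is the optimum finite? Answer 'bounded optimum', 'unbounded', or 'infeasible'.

Corner points and z = 6p + 8q:
  (0, 14/9) → z = 112/9
  (7/3, 0) → z = 14
  (0, 0) → z = 0
The feasible region has finitely many vertices and no improving ray; the minimum is 0 at (0, 0).

bounded optimum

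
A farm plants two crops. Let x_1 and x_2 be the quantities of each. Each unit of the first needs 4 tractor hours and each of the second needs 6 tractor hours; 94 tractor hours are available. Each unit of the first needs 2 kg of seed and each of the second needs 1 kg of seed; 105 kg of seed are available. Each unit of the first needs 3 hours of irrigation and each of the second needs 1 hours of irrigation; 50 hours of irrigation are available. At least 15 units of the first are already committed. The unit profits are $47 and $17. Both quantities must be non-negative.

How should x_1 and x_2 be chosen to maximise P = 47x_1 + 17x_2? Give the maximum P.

x_1 = 15, x_2 = 5, maximum P = 790

Corner points and P = 47x_1 + 17x_2:
  (50/3, 0) → P = 2350/3
  (15, 0) → P = 705
  (15, 5) → P = 790

At the optimal vertex, 3x_1 + x_2 = 50 and x_1 = 15.
Solving simultaneously gives x_1 = 15, x_2 = 5.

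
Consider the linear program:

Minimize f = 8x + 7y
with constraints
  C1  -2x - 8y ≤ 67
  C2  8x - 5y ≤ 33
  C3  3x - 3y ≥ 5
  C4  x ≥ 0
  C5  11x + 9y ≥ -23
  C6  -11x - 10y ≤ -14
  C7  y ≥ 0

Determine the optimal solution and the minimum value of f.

The optimum lies where 3x - 3y = 5 and y = 0.
Solving simultaneously gives x = 5/3, y = 0.

x = 5/3, y = 0, minimum f = 40/3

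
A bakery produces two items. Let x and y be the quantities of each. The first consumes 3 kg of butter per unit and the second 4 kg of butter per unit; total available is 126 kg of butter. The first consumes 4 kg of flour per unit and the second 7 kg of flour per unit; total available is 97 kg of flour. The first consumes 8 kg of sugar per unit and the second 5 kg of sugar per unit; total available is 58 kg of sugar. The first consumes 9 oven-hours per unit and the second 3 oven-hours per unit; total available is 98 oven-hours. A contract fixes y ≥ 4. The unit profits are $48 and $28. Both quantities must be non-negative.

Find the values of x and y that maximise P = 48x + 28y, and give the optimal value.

x = 19/4, y = 4, maximum P = 340

Vertices and P = 48x + 28y:
  (0, 58/5) → P = 1624/5
  (0, 4) → P = 112
  (19/4, 4) → P = 340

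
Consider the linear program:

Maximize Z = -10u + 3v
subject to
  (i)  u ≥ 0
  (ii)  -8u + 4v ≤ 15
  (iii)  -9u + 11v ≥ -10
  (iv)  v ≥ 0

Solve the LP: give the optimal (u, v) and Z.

Feasible corners and Z = -10u + 3v:
  (0, 15/4) → Z = 45/4
  (0, 0) → Z = 0
  (10/9, 0) → Z = -100/9
The feasible region is unbounded (it extends along (11, 9), (1, 2)), but Z strictly decreases along every unbounded feasible direction, so there is no improving ray and the maximum is attained at a vertex.

u = 0, v = 15/4, maximum Z = 45/4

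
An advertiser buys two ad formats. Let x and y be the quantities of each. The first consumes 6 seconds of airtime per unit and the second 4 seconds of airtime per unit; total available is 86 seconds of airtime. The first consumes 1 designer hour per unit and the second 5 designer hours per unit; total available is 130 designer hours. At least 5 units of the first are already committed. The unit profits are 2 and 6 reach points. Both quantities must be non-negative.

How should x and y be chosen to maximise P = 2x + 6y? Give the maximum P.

Extreme points and P = 2x + 6y:
  (43/3, 0) → P = 86/3
  (5, 0) → P = 10
  (5, 14) → P = 94

The binding constraints are 6x + 4y = 86 and x = 5.
Solving simultaneously gives x = 5, y = 14.

x = 5, y = 14, maximum P = 94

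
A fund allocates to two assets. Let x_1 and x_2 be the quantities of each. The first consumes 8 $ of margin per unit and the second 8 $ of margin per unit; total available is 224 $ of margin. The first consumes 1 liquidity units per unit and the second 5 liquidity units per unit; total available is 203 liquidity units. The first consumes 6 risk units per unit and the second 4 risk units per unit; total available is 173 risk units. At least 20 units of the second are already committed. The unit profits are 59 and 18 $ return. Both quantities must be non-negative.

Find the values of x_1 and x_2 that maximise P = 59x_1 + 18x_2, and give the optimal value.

x_1 = 8, x_2 = 20, maximum P = 832

Feasible corners and P = 59x_1 + 18x_2:
  (0, 28) → P = 504
  (0, 20) → P = 360
  (8, 20) → P = 832

The optimum lies where 8x_1 + 8x_2 = 224 and x_2 = 20.
Solving simultaneously gives x_1 = 8, x_2 = 20.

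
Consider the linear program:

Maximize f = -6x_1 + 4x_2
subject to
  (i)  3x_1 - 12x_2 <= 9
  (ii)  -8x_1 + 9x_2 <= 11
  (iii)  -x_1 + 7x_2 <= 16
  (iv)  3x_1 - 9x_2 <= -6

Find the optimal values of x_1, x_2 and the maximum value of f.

x_1 = -1, x_2 = 1/3, maximum f = 22/3

Extreme points and f = -6x_1 + 4x_2:
  (67/47, 117/47) → f = 66/47
  (-1, 1/3) → f = 22/3
  (17/2, 7/2) → f = -37

At the optimal vertex, -8x_1 + 9x_2 = 11 and 3x_1 - 9x_2 = -6.
Solving simultaneously gives x_1 = -1, x_2 = 1/3.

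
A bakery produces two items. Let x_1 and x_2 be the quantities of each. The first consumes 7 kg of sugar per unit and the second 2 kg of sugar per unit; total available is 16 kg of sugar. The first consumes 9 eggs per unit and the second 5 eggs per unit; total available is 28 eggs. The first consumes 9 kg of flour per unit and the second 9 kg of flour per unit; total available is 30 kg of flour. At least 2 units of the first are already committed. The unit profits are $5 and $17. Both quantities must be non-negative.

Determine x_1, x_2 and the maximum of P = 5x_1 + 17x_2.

x_1 = 2, x_2 = 1, maximum P = 27

Feasible corners and P = 5x_1 + 17x_2:
  (16/7, 0) → P = 80/7
  (2, 0) → P = 10
  (2, 1) → P = 27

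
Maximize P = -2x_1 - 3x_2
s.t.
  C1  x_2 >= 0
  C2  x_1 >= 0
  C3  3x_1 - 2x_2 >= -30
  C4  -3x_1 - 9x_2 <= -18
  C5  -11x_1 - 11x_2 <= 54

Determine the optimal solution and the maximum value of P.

Vertices and P = -2x_1 - 3x_2:
  (6, 0) → P = -12
  (0, 15) → P = -45
  (0, 2) → P = -6
The feasible region is unbounded (it extends along (2, 3), (1, 0)), but P strictly decreases along every unbounded feasible direction, so there is no improving ray and the maximum is attained at a vertex.

x_1 = 0, x_2 = 2, maximum P = -6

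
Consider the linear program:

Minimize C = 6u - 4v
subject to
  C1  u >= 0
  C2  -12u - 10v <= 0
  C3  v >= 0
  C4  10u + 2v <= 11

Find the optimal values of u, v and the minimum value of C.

Feasible corners and C = 6u - 4v:
  (0, 0) → C = 0
  (0, 11/2) → C = -22
  (11/10, 0) → C = 33/5

u = 0, v = 11/2, minimum C = -22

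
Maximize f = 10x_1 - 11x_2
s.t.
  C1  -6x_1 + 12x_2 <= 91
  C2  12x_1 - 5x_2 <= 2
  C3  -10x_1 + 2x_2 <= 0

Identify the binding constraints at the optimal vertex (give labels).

Vertices and f = 10x_1 - 11x_2:
  (479/114, 184/19) → f = -3677/57
  (91/54, 455/54) → f = -455/6
  (-2/13, -10/13) → f = 90/13

The maximum is at (-2/13, -10/13). Substituting into each constraint, equality holds for C2 and C3; the remaining constraints have slack.

C2 and C3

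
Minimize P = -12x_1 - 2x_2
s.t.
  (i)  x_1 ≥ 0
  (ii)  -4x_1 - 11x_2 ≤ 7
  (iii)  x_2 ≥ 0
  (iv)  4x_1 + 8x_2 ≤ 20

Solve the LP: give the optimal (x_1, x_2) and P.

Vertices and P = -12x_1 - 2x_2:
  (0, 0) → P = 0
  (0, 5/2) → P = -5
  (5, 0) → P = -60

x_1 = 5, x_2 = 0, minimum P = -60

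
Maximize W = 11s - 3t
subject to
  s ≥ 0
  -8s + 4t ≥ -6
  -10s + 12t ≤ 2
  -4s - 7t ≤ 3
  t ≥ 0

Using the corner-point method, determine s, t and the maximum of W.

Corner points and W = 11s - 3t:
  (0, 1/6) → W = -1/2
  (0, 0) → W = 0
  (10/7, 19/14) → W = 163/14
  (3/4, 0) → W = 33/4

The optimum lies where -8s + 4t = -6 and -10s + 12t = 2.
Solving simultaneously gives s = 10/7, t = 19/14.

s = 10/7, t = 19/14, maximum W = 163/14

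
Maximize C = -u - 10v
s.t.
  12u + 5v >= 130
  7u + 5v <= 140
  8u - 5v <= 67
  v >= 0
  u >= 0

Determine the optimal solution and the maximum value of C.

Extreme points and C = -u - 10v:
  (197/20, 59/25) → C = -669/20
  (0, 26) → C = -260
  (69/5, 217/25) → C = -503/5
  (0, 28) → C = -280

u = 197/20, v = 59/25, maximum C = -669/20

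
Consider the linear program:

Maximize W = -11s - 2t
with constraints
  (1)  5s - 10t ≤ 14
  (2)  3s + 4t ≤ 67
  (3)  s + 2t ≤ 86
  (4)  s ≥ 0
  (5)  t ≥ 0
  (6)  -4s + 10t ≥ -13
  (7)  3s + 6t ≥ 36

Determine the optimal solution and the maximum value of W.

Corner points and W = -11s - 2t:
  (363/25, 293/50) → W = -4286/25
  (37/5, 23/10) → W = -86
  (0, 67/4) → W = -67/2
  (0, 6) → W = -12

s = 0, t = 6, maximum W = -12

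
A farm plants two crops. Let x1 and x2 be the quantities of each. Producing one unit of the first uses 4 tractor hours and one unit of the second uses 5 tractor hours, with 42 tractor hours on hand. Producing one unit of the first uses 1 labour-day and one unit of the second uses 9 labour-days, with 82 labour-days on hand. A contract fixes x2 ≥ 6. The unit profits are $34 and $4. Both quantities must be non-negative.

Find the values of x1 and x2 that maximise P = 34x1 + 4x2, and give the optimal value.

Feasible corners and P = 34x1 + 4x2:
  (0, 42/5) → P = 168/5
  (0, 6) → P = 24
  (3, 6) → P = 126

At the optimal vertex, 4x1 + 5x2 = 42 and x2 = 6.
Solving simultaneously gives x1 = 3, x2 = 6.

x1 = 3, x2 = 6, maximum P = 126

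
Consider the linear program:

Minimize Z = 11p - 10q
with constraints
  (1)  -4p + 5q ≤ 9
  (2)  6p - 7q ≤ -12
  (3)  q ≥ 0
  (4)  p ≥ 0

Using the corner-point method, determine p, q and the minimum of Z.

Vertices and Z = 11p - 10q:
  (3/2, 3) → Z = -27/2
  (0, 9/5) → Z = -18
  (0, 12/7) → Z = -120/7

p = 0, q = 9/5, minimum Z = -18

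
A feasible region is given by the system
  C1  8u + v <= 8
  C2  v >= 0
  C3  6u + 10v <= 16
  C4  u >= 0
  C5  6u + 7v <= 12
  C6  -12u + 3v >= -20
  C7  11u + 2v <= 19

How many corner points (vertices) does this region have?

Intersecting each pair of boundary lines and keeping only the points that satisfy every inequality leaves:
  (1, 0)
  (22/25, 24/25)
  (0, 0)
  (0, 8/5)
  (4/9, 4/3)

5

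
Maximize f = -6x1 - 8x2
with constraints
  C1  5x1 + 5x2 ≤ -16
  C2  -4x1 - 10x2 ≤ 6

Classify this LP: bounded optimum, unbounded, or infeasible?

unbounded

From the feasible point (-13/3, 17/15), moving in the direction (-10, 4) keeps every constraint satisfied while f increases without bound.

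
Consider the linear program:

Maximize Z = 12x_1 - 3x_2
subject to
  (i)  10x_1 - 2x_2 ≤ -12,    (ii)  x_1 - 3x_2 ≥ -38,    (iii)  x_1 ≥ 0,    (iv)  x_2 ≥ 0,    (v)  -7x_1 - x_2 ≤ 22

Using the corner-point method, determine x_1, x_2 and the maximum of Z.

x_1 = 0, x_2 = 6, maximum Z = -18

Extreme points and Z = 12x_1 - 3x_2:
  (10/7, 92/7) → Z = -156/7
  (0, 6) → Z = -18
  (0, 38/3) → Z = -38

The optimum lies where 10x_1 - 2x_2 = -12 and x_1 = 0.
Solving simultaneously gives x_1 = 0, x_2 = 6.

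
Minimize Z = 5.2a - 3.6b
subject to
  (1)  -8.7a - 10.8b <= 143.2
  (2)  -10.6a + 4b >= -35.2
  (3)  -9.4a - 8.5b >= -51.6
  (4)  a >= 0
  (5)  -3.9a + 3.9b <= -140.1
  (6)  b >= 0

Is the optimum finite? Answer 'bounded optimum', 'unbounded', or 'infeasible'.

infeasible

The boundaries -10.6a + 4b = -35.2 and -9.4a - 8.5b = -51.6 meet at (5056/1277, 10804/6385), but that point violates -3.9a + 3.9b ≤ -140.1. Every candidate vertex is excluded by some other constraint, so the feasible region is empty.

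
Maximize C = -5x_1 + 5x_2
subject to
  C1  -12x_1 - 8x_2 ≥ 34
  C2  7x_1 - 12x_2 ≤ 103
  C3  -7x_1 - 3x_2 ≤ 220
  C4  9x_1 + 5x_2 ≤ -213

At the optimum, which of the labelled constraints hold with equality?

C3 and C4

Vertices and C = -5x_1 + 5x_2:
  (-111/5, -323/15) → C = 10/3
  (-157/11, -186/11) → C = -145/11
  (-461/8, 489/8) → C = 2375/4

The maximum is at (-461/8, 489/8). Substituting into each constraint, equality holds for C3 and C4; the remaining constraints have slack.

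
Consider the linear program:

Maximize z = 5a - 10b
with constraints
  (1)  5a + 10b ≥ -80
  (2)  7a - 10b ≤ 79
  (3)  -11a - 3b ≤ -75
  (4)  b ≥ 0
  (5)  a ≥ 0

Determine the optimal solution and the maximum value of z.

a = 79/7, b = 0, maximum z = 395/7

The feasible region is unbounded (it extends along (0, 1), (10, 7)), but z strictly decreases along every unbounded feasible direction, so there is no improving ray and the maximum is attained at a vertex.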